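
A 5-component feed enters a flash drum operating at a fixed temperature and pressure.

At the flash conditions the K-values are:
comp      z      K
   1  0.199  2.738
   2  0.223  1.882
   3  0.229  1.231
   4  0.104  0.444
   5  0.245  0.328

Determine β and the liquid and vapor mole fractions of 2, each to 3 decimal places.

Let β = V/F and solve Σ zᵢ(Kᵢ−1)/(1+β(Kᵢ−1)) = 0.
g(0) = ΣzᵢKᵢ − 1 = 0.373 and g(1) = 1 − Σzᵢ/Kᵢ = -0.358, so a root lies in (0, 1).
Newton–Raphson from β = 0.5:
  β = 0.500: g = 0.0409, g' = -0.578 → β = 0.571
  β = 0.571: g = -0.0006, g' = -0.598 → β = 0.570
Converged at β = 0.570.
Compositions from xᵢ = zᵢ/(1+β(Kᵢ−1)), yᵢ = Kᵢxᵢ:
  1: x = 0.100, y = 0.274
  2: x = 0.148, y = 0.279
  3: x = 0.202, y = 0.249
  4: x = 0.152, y = 0.068
  5: x = 0.397, y = 0.130

β = 0.570, x_2 = 0.148, y_2 = 0.279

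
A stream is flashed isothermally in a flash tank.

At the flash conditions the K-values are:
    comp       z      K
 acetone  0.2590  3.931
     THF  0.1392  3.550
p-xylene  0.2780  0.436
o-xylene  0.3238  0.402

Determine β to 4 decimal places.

β = 0.4680

Material balance + equilibrium reduce to Σ zᵢ(Kᵢ−1)/(1+β(Kᵢ−1)) = 0.
g(0) = ΣzᵢKᵢ − 1 = 0.7637 and g(1) = 1 − Σzᵢ/Kᵢ = -0.5482, so a root lies in (0, 1).
Newton–Raphson from β = 0.44:
  β = 0.4400: g = 0.02751, g' = -0.9951 → β = 0.4676
  β = 0.4676: g = 0.00035, g' = -0.9705 → β = 0.4680
Converged at β = 0.4680.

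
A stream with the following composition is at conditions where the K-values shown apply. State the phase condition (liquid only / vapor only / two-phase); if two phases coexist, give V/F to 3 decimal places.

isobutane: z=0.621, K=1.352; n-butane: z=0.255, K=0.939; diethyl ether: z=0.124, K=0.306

two-phase, V/F = 0.669

ΣzᵢKᵢ = 1.117; Σzᵢ/Kᵢ = 1.136.
Both exceed 1, so a two-phase solution exists.
Let ψ = V/F and solve Σ zᵢ(Kᵢ−1)/(1+ψ(Kᵢ−1)) = 0.
Newton iteration, ψ⁰ = 0.66:
  ψ = 0.660: g = 0.0024, g' = -0.255 → ψ = 0.669
Converged at ψ = 0.669.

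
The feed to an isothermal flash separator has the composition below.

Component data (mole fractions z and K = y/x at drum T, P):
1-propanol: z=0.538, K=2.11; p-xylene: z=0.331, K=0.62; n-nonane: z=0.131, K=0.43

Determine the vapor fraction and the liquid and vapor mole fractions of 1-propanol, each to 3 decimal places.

Newton iteration, ψ⁰ = 0.5:
  ψ = 0.500: g = 0.1243, g' = -0.430 → ψ = 0.789
  ψ = 0.789: g = 0.0030, g' = -0.426 → ψ = 0.796
Converged at ψ = 0.796.
Compositions from xᵢ = zᵢ/(1+ψ(Kᵢ−1)), yᵢ = Kᵢxᵢ:
  1-propanol: x = 0.286, y = 0.603
  p-xylene: x = 0.475, y = 0.294
  n-nonane: x = 0.240, y = 0.103

ψ = 0.796, x_1-propanol = 0.286, y_1-propanol = 0.603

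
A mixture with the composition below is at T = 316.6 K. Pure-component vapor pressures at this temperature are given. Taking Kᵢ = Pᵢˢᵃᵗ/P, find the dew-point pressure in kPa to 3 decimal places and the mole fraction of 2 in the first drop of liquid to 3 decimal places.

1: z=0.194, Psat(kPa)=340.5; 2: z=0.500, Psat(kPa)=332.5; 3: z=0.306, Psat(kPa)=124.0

Pdew = 220.204 kPa, x_2 = 0.331

At the dew point ψ → 1, so Σzᵢ/Kᵢ = 1 with Kᵢ = Pᵢˢᵃᵗ/P ⇒ 1/P = Σzᵢ/Pᵢˢᵃᵗ.
1/P = 0.194/340.5 + 0.500/332.5 + 0.306/124.0 = 0.004541 ⇒ P = 220.204 kPa
xᵢ = zᵢP/Pᵢˢᵃᵗ ⇒ x_2 = 0.500·220.204/332.5 = 0.331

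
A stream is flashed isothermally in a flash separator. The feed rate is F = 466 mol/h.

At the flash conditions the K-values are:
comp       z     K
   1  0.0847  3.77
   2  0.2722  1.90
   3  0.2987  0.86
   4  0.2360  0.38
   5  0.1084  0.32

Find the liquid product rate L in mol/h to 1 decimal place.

L = 321.9 mol/h

Rachford–Rice: g(β) = Σ zᵢ(Kᵢ−1)/(1+β(Kᵢ−1)) = 0.
g(0) = ΣzᵢKᵢ − 1 = 0.2177 and g(1) = 1 − Σzᵢ/Kᵢ = -0.4729, so a root lies in (0, 1).
Iterate (Newton) starting at β = 0.5:
  β = 0.5000: g = -0.10138, g' = -0.5315 → β = 0.3093
  β = 0.3093: g = -0.00007, g' = -0.5491 → β = 0.3091
Converged at β = 0.3091.
Then V = β·F = 0.3091·466 = 144.1 mol/h and L = F − V = 321.9 mol/h.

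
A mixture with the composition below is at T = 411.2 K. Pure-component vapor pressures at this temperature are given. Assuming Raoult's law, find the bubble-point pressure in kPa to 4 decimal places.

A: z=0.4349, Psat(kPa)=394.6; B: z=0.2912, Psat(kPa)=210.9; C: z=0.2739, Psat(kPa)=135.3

At the bubble point ψ → 0, so ΣzᵢKᵢ = 1 with Kᵢ = Pᵢˢᵃᵗ/P ⇒ P = ΣzᵢPᵢˢᵃᵗ.
P = 0.4349·394.6 + 0.2912·210.9 + 0.2739·135.3 = 270.0843 kPa

Pbub = 270.0843 kPa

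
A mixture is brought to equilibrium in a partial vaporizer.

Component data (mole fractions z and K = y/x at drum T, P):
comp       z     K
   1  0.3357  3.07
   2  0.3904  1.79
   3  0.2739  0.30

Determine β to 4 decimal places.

β = 0.8148

Rachford–Rice: g(β) = Σ zᵢ(Kᵢ−1)/(1+β(Kᵢ−1)) = 0.
Check two-phase: ΣzᵢKᵢ = 1.8116 > 1 and Σzᵢ/Kᵢ = 1.2404 > 1, so g(0) = 0.8116 > 0 and g(1) = -0.2404 < 0.
Newton–Raphson from β = 0.5:
  β = 0.5000: g = 0.26759, g' = -0.7902 → β = 0.8386
  β = 0.8386: g = -0.02479, g' = -1.0673 → β = 0.8154
  β = 0.8154: g = -0.00059, g' = -1.0177 → β = 0.8148
Converged at β = 0.8148.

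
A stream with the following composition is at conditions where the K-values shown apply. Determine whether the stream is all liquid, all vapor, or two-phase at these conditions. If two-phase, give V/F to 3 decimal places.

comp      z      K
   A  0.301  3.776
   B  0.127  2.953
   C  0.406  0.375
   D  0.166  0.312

ΣzᵢKᵢ = 1.716; Σzᵢ/Kᵢ = 1.737.
Both exceed 1, so a two-phase solution exists.
Iterate (Newton) starting at ψ = 0.5:
  ψ = 0.500: g = -0.0678, g' = -1.049 → ψ = 0.435
  ψ = 0.435: g = 0.0007, g' = -1.076 → ψ = 0.436
Converged at ψ = 0.436.

two-phase, V/F = 0.436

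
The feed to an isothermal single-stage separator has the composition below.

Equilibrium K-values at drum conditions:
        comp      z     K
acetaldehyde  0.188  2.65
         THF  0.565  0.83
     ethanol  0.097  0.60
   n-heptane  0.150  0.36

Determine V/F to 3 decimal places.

V/F = 0.156

Rachford–Rice: g(V/F) = Σ zᵢ(Kᵢ−1)/(1+V/F(Kᵢ−1)) = 0.
Feasibility: ΣzᵢKᵢ = 1.079, Σzᵢ/Kᵢ = 1.330 — both > 1, two phases present.
Iterate (Newton) starting at V/F = 0.5:
  V/F = 0.500: g = -0.1247, g' = -0.330 → V/F = 0.123
  V/F = 0.123: g = 0.0150, g' = -0.461 → V/F = 0.155
  V/F = 0.155: g = 0.0004, g' = -0.435 → V/F = 0.156
Converged at V/F = 0.156.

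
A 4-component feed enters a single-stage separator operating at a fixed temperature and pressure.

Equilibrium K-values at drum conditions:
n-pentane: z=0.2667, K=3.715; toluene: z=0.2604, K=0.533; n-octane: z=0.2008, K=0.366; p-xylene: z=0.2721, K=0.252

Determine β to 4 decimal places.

Rachford–Rice: g(β) = Σ zᵢ(Kᵢ−1)/(1+β(Kᵢ−1)) = 0.
Feasibility: ΣzᵢKᵢ = 1.2716, Σzᵢ/Kᵢ = 2.1887 — both > 1, two phases present.
Iterate (Newton) starting at β = 0.7:
  β = 0.7000: g = -0.58714, g' = -1.2907 → β = 0.2451
  β = 0.2451: g = -0.10251, g' = -1.1226 → β = 0.1538
  β = 0.1538: g = 0.00874, g' = -1.3378 → β = 0.1603
  β = 0.1603: g = 0.00007, g' = -1.3172 → β = 0.1604
Converged at β = 0.1604.

β = 0.1604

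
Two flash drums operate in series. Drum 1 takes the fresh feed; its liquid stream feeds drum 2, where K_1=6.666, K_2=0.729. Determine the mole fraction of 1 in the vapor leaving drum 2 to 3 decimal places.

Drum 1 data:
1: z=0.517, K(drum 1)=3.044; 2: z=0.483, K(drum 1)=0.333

y_1 (drum 2) = 0.304

Drum 1:
Rachford–Rice: g(ψ₁) = Σ zᵢ(Kᵢ−1)/(1+ψ₁(Kᵢ−1)) = 0.
Feasibility: ΣzᵢKᵢ = 1.735, Σzᵢ/Kᵢ = 1.620 — both > 1, two phases present.
Newton–Raphson from ψ₁ = 0.51:
  ψ₁ = 0.510: g = 0.0291, g' = -1.011 → ψ₁ = 0.539
Converged at ψ₁ = 0.539.
Drum-1 compositions:
  1: x = 0.246, y = 0.749
  2: x = 0.754, y = 0.251
Drum-2 feed = drum-1 liquid: z₂ = (0.2460, 0.7540).
Drum 2:
Binary case is linear: z₁(K₁−1)(1+ψ₂(K₂−1)) + z₂(K₂−1)(1+ψ₂(K₁−1)) = 0
⇒ ψ₂ = [z₁(K₁−1)+z₂(K₂−1)] / [−(K₁−1)(K₂−1)] = 1.1897/1.5355 = 0.775
  1: x = 0.046, y = 0.304
  2: x = 0.954, y = 0.696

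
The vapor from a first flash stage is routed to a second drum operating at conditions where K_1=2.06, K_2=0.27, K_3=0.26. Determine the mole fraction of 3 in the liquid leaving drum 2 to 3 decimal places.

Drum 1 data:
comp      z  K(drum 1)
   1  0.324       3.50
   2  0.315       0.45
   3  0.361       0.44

x_3 (drum 2) = 0.314

Drum 1:
Let ψ₁ = V/F and solve Σ zᵢ(Kᵢ−1)/(1+ψ₁(Kᵢ−1)) = 0.
Check two-phase: ΣzᵢKᵢ = 1.435 > 1 and Σzᵢ/Kᵢ = 1.613 > 1, so g(0) = 0.435 > 0 and g(1) = -0.613 < 0.
Iterate (Newton) starting at ψ₁ = 0.61:
  ψ₁ = 0.610: g = -0.2470, g' = -0.795 → ψ₁ = 0.299
  ψ₁ = 0.299: g = 0.0132, g' = -0.963 → ψ₁ = 0.313
Converged at ψ₁ = 0.313.
Drum-1 compositions:
  1: x = 0.182, y = 0.636
  2: x = 0.381, y = 0.171
  3: x = 0.438, y = 0.193
Drum-2 feed = drum-1 vapor: z₂ = (0.6362, 0.1712, 0.1926).
Drum 2:
Rachford–Rice: g(ψ₂) = Σ zᵢ(Kᵢ−1)/(1+ψ₂(Kᵢ−1)) = 0.
Check two-phase: ΣzᵢKᵢ = 1.407 > 1 and Σzᵢ/Kᵢ = 1.684 > 1, so g(0) = 0.407 > 0 and g(1) = -0.684 < 0.
Newton iteration, ψ₂⁰ = 0.5:
  ψ₂ = 0.500: g = 0.0177, g' = -0.797 → ψ₂ = 0.522
Converged at ψ₂ = 0.522.
  1: x = 0.410, y = 0.844
  2: x = 0.277, y = 0.075
  3: x = 0.314, y = 0.082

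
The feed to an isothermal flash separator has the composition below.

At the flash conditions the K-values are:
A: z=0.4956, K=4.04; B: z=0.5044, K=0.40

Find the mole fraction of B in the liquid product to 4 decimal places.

Rachford–Rice: g(V/F) = Σ zᵢ(Kᵢ−1)/(1+V/F(Kᵢ−1)) = 0.
Check two-phase: ΣzᵢKᵢ = 2.2040 > 1 and Σzᵢ/Kᵢ = 1.3837 > 1, so g(0) = 1.2040 > 0 and g(1) = -0.3837 < 0.
Binary case is linear: z₁(K₁−1)(1+V/F(K₂−1)) + z₂(K₂−1)(1+V/F(K₁−1)) = 0
⇒ V/F = [z₁(K₁−1)+z₂(K₂−1)] / [−(K₁−1)(K₂−1)] = 1.20398/1.82400 = 0.6601
Compositions from xᵢ = zᵢ/(1+V/F(Kᵢ−1)), yᵢ = Kᵢxᵢ:
  A: x = 0.1648, y = 0.6659
  B: x = 0.8352, y = 0.3341

x_B = 0.8352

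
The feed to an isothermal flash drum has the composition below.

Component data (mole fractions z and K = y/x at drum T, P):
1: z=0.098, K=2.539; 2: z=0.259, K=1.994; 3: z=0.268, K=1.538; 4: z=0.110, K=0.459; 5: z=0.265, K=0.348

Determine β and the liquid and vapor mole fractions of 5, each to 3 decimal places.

Iterate (Newton) starting at β = 0.5:
  β = 0.500: g = 0.0329, g' = -0.545 → β = 0.560
  β = 0.560: g = -0.0005, g' = -0.564 → β = 0.559
Converged at β = 0.559.
Compositions from xᵢ = zᵢ/(1+β(Kᵢ−1)), yᵢ = Kᵢxᵢ:
  1: x = 0.053, y = 0.134
  2: x = 0.166, y = 0.332
  3: x = 0.206, y = 0.317
  4: x = 0.158, y = 0.072
  5: x = 0.417, y = 0.145

β = 0.559, x_5 = 0.417, y_5 = 0.145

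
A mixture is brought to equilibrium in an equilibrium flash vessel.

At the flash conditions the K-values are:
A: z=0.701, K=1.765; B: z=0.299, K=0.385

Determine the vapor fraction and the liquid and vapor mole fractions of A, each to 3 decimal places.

ψ = 0.749, x_A = 0.446, y_A = 0.787

Let ψ = V/F and solve Σ zᵢ(Kᵢ−1)/(1+ψ(Kᵢ−1)) = 0.
Feasibility: ΣzᵢKᵢ = 1.352, Σzᵢ/Kᵢ = 1.174 — both > 1, two phases present.
Binary case is linear: z₁(K₁−1)(1+ψ(K₂−1)) + z₂(K₂−1)(1+ψ(K₁−1)) = 0
⇒ ψ = [z₁(K₁−1)+z₂(K₂−1)] / [−(K₁−1)(K₂−1)] = 0.3524/0.4705 = 0.749
Compositions from xᵢ = zᵢ/(1+ψ(Kᵢ−1)), yᵢ = Kᵢxᵢ:
  A: x = 0.446, y = 0.787
  B: x = 0.554, y = 0.213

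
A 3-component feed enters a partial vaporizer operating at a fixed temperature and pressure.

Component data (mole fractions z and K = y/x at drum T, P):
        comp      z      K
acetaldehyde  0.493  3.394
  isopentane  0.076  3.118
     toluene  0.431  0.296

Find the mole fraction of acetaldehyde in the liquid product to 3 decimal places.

Newton–Raphson from ψ = 0.5:
  ψ = 0.500: g = 0.1471, g' = -1.175 → ψ = 0.625
Converged at ψ = 0.625.
Compositions from xᵢ = zᵢ/(1+ψ(Kᵢ−1)), yᵢ = Kᵢxᵢ:
  acetaldehyde: x = 0.197, y = 0.670
  isopentane: x = 0.033, y = 0.102
  toluene: x = 0.770, y = 0.228

x_acetaldehyde = 0.197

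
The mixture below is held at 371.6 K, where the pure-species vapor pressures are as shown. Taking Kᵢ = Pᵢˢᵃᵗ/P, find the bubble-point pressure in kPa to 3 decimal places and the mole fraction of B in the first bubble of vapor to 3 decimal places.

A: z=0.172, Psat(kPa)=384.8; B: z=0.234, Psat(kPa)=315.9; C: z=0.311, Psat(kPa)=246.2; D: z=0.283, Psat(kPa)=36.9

At the bubble point ψ → 0, so ΣzᵢKᵢ = 1 with Kᵢ = Pᵢˢᵃᵗ/P ⇒ P = ΣzᵢPᵢˢᵃᵗ.
P = 0.172·384.8 + 0.234·315.9 + 0.311·246.2 + 0.283·36.9 = 227.117 kPa
yᵢ = zᵢPᵢˢᵃᵗ/P ⇒ y_B = 0.234·315.9/227.117 = 0.325

Pbub = 227.117 kPa, y_B = 0.325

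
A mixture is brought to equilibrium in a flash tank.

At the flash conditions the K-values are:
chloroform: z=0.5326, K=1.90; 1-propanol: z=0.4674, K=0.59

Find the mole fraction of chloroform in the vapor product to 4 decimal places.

y_chloroform = 0.5947

Material balance + equilibrium reduce to Σ zᵢ(Kᵢ−1)/(1+β(Kᵢ−1)) = 0.
g(0) = ΣzᵢKᵢ − 1 = 0.2877 and g(1) = 1 − Σzᵢ/Kᵢ = -0.0725, so a root lies in (0, 1).
Iterate (Newton) starting at β = 0.6:
  β = 0.6000: g = 0.05710, g' = -0.3201 → β = 0.7784
  β = 0.7784: g = 0.00042, g' = -0.3187 → β = 0.7797
Converged at β = 0.7797.
Compositions from xᵢ = zᵢ/(1+β(Kᵢ−1)), yᵢ = Kᵢxᵢ:
  chloroform: x = 0.3130, y = 0.5947
  1-propanol: x = 0.6870, y = 0.4053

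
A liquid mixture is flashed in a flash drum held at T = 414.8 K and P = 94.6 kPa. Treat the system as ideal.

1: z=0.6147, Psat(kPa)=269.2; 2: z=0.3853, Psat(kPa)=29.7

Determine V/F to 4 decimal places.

Raoult's law: Kᵢ = Pᵢˢᵃᵗ/P = Pᵢˢᵃᵗ/94.6.
  K_1 = 269.2/94.6 = 2.845666, K_2 = 29.7/94.6 = 0.313953
Material balance + equilibrium reduce to Σ zᵢ(Kᵢ−1)/(1+V/F(Kᵢ−1)) = 0.
Feasibility: ΣzᵢKᵢ = 1.8702, Σzᵢ/Kᵢ = 1.4433 — both > 1, two phases present.
Binary case is linear: z₁(K₁−1)(1+V/F(K₂−1)) + z₂(K₂−1)(1+V/F(K₁−1)) = 0
⇒ V/F = [z₁(K₁−1)+z₂(K₂−1)] / [−(K₁−1)(K₂−1)] = 0.87020/1.26621 = 0.6872

V/F = 0.6872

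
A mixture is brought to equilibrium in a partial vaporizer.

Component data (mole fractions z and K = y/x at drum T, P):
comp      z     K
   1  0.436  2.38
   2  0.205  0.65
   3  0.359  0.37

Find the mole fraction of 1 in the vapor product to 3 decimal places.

y_1 = 0.667

Material balance + equilibrium reduce to Σ zᵢ(Kᵢ−1)/(1+V/F(Kᵢ−1)) = 0.
Check two-phase: ΣzᵢKᵢ = 1.304 > 1 and Σzᵢ/Kᵢ = 1.469 > 1, so g(0) = 0.304 > 0 and g(1) = -0.469 < 0.
Newton–Raphson from V/F = 0.5:
  V/F = 0.500: g = -0.0611, g' = -0.631 → V/F = 0.403
Converged at V/F = 0.403.
Compositions from xᵢ = zᵢ/(1+V/F(Kᵢ−1)), yᵢ = Kᵢxᵢ:
  1: x = 0.280, y = 0.667
  2: x = 0.239, y = 0.155
  3: x = 0.481, y = 0.178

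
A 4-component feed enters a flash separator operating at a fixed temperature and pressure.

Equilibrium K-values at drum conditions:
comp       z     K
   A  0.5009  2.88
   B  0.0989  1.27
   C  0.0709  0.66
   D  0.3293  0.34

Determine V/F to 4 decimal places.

Material balance + equilibrium reduce to Σ zᵢ(Kᵢ−1)/(1+V/F(Kᵢ−1)) = 0.
Feasibility: ΣzᵢKᵢ = 1.7270, Σzᵢ/Kᵢ = 1.3278 — both > 1, two phases present.
Newton–Raphson from V/F = 0.5:
  V/F = 0.5000: g = 0.15551, g' = -0.8074 → V/F = 0.6926
  V/F = 0.6926: g = -0.00031, g' = -0.8399 → V/F = 0.6922
Converged at V/F = 0.6922.

V/F = 0.6922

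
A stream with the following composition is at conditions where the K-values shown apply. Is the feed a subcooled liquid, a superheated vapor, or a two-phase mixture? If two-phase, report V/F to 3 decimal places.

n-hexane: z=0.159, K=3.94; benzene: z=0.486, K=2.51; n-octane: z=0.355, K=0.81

superheated vapor

ΣzᵢKᵢ = 2.134; Σzᵢ/Kᵢ = 0.672.
Since Σzᵢ/Kᵢ < 1 the mixture is above its dew point — single vapor phase.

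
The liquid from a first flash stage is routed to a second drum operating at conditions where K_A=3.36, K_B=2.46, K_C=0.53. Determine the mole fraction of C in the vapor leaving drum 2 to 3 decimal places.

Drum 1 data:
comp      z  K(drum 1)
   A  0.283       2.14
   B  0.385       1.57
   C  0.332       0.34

Drum 1:
Rachford–Rice: g(ψ₁) = Σ zᵢ(Kᵢ−1)/(1+ψ₁(Kᵢ−1)) = 0.
Check two-phase: ΣzᵢKᵢ = 1.323 > 1 and Σzᵢ/Kᵢ = 1.354 > 1, so g(0) = 0.323 > 0 and g(1) = -0.354 < 0.
Iterate (Newton) starting at ψ₁ = 0.6:
  ψ₁ = 0.600: g = -0.0077, g' = -0.596 → ψ₁ = 0.587
Converged at ψ₁ = 0.587.
Drum-1 compositions:
  A: x = 0.170, y = 0.363
  B: x = 0.288, y = 0.453
  C: x = 0.542, y = 0.184
Drum-2 feed = drum-1 liquid: z₂ = (0.1695, 0.2885, 0.5420).
Drum 2:
Rachford–Rice: g(ψ₂) = Σ zᵢ(Kᵢ−1)/(1+ψ₂(Kᵢ−1)) = 0.
Check two-phase: ΣzᵢKᵢ = 1.567 > 1 and Σzᵢ/Kᵢ = 1.190 > 1, so g(0) = 0.567 > 0 and g(1) = -0.190 < 0.
Newton iteration, ψ₂⁰ = 0.58:
  ψ₂ = 0.580: g = 0.0468, g' = -0.575 → ψ₂ = 0.661
  ψ₂ = 0.661: g = 0.0009, g' = -0.555 → ψ₂ = 0.663
Converged at ψ₂ = 0.663.
  A: x = 0.066, y = 0.222
  B: x = 0.147, y = 0.361
  C: x = 0.787, y = 0.417

y_C (drum 2) = 0.417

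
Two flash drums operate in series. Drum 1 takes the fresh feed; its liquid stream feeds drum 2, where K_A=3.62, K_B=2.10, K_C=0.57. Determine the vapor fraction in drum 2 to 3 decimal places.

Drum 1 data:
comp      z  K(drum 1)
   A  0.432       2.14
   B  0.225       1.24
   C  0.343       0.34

Drum 1:
Iterate (Newton) starting at ψ₁ = 0.37:
  ψ₁ = 0.370: g = 0.0965, g' = -0.550 → ψ₁ = 0.545
  ψ₁ = 0.545: g = -0.0022, g' = -0.588 → ψ₁ = 0.542
Converged at ψ₁ = 0.542.
Drum-1 compositions:
  A: x = 0.267, y = 0.572
  B: x = 0.199, y = 0.247
  C: x = 0.534, y = 0.181
Drum-2 feed = drum-1 liquid: z₂ = (0.2671, 0.1991, 0.5338).
Drum 2:
Newton–Raphson from ψ₂ = 0.5:
  ψ₂ = 0.500: g = 0.1519, g' = -0.604 → ψ₂ = 0.751
  ψ₂ = 0.751: g = 0.0166, g' = -0.496 → ψ₂ = 0.785
Converged at ψ₂ = 0.785.
  A: x = 0.087, y = 0.316
  B: x = 0.107, y = 0.224
  C: x = 0.806, y = 0.459

V/F (drum 2) = 0.785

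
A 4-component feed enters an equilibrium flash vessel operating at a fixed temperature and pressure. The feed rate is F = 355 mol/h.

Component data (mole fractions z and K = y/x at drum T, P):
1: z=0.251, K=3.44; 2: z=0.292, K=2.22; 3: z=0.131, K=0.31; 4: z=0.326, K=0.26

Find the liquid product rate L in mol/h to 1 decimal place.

Rachford–Rice: g(ψ) = Σ zᵢ(Kᵢ−1)/(1+ψ(Kᵢ−1)) = 0.
Check two-phase: ΣzᵢKᵢ = 1.637 > 1 and Σzᵢ/Kᵢ = 1.881 > 1, so g(0) = 0.637 > 0 and g(1) = -0.881 < 0.
Iterate (Newton) starting at ψ = 0.5:
  ψ = 0.500: g = -0.0238, g' = -1.066 → ψ = 0.478
Converged at ψ = 0.478.
Then V = ψ·F = 0.4776·355 = 169.5 mol/h and L = F − V = 185.5 mol/h.

L = 185.5 mol/h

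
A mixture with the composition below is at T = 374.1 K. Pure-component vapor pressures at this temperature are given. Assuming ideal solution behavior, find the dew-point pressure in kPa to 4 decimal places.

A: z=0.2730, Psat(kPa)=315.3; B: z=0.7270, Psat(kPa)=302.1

At the dew point ψ → 1, so Σzᵢ/Kᵢ = 1 with Kᵢ = Pᵢˢᵃᵗ/P ⇒ 1/P = Σzᵢ/Pᵢˢᵃᵗ.
1/P = 0.2730/315.3 + 0.7270/302.1 = 0.0032723 ⇒ P = 305.5927 kPa

Pdew = 305.5927 kPa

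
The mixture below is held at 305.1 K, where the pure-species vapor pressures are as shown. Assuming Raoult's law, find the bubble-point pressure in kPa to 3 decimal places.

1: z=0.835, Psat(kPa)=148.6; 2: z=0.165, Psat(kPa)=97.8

Pbub = 140.218 kPa

At the bubble point ψ → 0, so ΣzᵢKᵢ = 1 with Kᵢ = Pᵢˢᵃᵗ/P ⇒ P = ΣzᵢPᵢˢᵃᵗ.
P = 0.835·148.6 + 0.165·97.8 = 140.218 kPa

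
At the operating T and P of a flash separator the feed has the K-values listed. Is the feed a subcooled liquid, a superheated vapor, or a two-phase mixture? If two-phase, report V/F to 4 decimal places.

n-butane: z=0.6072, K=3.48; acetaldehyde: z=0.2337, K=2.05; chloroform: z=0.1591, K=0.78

ΣzᵢKᵢ = 2.7162; Σzᵢ/Kᵢ = 0.4925.
Since Σzᵢ/Kᵢ < 1 the mixture is above its dew point — single vapor phase.

superheated vapor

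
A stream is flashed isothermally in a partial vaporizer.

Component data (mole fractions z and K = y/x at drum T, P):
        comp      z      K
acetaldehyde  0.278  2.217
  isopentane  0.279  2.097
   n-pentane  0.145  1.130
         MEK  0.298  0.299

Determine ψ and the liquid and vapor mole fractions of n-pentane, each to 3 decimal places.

ψ = 0.652, x_n-pentane = 0.134, y_n-pentane = 0.151

Rachford–Rice: g(ψ) = Σ zᵢ(Kᵢ−1)/(1+ψ(Kᵢ−1)) = 0.
Feasibility: ΣzᵢKᵢ = 1.454, Σzᵢ/Kᵢ = 1.383 — both > 1, two phases present.
Newton–Raphson from ψ = 0.5:
  ψ = 0.500: g = 0.1041, g' = -0.648 → ψ = 0.660
  ψ = 0.660: g = -0.0066, g' = -0.749 → ψ = 0.652
Converged at ψ = 0.652.
Compositions from xᵢ = zᵢ/(1+ψ(Kᵢ−1)), yᵢ = Kᵢxᵢ:
  acetaldehyde: x = 0.155, y = 0.344
  isopentane: x = 0.163, y = 0.341
  n-pentane: x = 0.134, y = 0.151
  MEK: x = 0.549, y = 0.164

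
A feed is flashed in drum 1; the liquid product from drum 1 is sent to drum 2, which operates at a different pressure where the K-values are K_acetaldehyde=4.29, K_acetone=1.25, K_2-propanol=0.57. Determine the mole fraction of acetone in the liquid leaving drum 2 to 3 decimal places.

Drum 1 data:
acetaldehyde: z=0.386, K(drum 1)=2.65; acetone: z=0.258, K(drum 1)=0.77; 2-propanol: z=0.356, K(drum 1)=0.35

x_acetone (drum 2) = 0.243

Drum 1:
Let ψ₁ = V/F and solve Σ zᵢ(Kᵢ−1)/(1+ψ₁(Kᵢ−1)) = 0.
g(0) = ΣzᵢKᵢ − 1 = 0.346 and g(1) = 1 − Σzᵢ/Kᵢ = -0.498, so a root lies in (0, 1).
Newton–Raphson from ψ₁ = 0.5:
  ψ₁ = 0.500: g = -0.0609, g' = -0.663 → ψ₁ = 0.408
Converged at ψ₁ = 0.408.
Drum-1 compositions:
  acetaldehyde: x = 0.231, y = 0.611
  acetone: x = 0.285, y = 0.219
  2-propanol: x = 0.485, y = 0.170
Drum-2 feed = drum-1 liquid: z₂ = (0.2306, 0.2847, 0.4846).
Drum 2:
Iterate (Newton) starting at ψ₂ = 0.4:
  ψ₂ = 0.400: g = 0.1406, g' = -0.611 → ψ₂ = 0.630
  ψ₂ = 0.630: g = 0.0225, g' = -0.446 → ψ₂ = 0.681
  ψ₂ = 0.681: g = 0.0004, g' = -0.430 → ψ₂ = 0.682
Converged at ψ₂ = 0.682.
  acetaldehyde: x = 0.071, y = 0.305
  acetone: x = 0.243, y = 0.304
  2-propanol: x = 0.686, y = 0.391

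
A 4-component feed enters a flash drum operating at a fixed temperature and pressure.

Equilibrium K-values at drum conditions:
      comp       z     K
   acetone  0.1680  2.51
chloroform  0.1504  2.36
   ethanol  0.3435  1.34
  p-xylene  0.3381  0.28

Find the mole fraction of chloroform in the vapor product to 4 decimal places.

Material balance + equilibrium reduce to Σ zᵢ(Kᵢ−1)/(1+β(Kᵢ−1)) = 0.
Feasibility: ΣzᵢKᵢ = 1.3316, Σzᵢ/Kᵢ = 1.5945 — both > 1, two phases present.
Iterate (Newton) starting at β = 0.5:
  β = 0.5000: g = -0.01424, g' = -0.6798 → β = 0.4791
  β = 0.4791: g = -0.00012, g' = -0.6688 → β = 0.4789
Converged at β = 0.4789.
Compositions from xᵢ = zᵢ/(1+β(Kᵢ−1)), yᵢ = Kᵢxᵢ:
  acetone: x = 0.0975, y = 0.2447
  chloroform: x = 0.0911, y = 0.2150
  ethanol: x = 0.2954, y = 0.3958
  p-xylene: x = 0.5160, y = 0.1445

y_chloroform = 0.2150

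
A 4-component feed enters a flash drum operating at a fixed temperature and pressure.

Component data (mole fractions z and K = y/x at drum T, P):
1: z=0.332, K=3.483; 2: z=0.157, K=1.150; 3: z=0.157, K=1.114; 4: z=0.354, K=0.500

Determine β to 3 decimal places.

Let β = V/F and solve Σ zᵢ(Kᵢ−1)/(1+β(Kᵢ−1)) = 0.
g(0) = ΣzᵢKᵢ − 1 = 0.689 and g(1) = 1 − Σzᵢ/Kᵢ = -0.081, so a root lies in (0, 1).
Iterate (Newton) starting at β = 0.5:
  β = 0.500: g = 0.1706, g' = -0.570 → β = 0.800
  β = 0.800: g = 0.0187, g' = -0.480 → β = 0.838
Converged at β = 0.838.

β = 0.838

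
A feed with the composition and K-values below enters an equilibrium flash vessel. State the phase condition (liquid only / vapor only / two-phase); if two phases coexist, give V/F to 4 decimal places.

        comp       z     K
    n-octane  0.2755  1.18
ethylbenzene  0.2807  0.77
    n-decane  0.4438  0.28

ΣzᵢKᵢ = 0.6655; Σzᵢ/Kᵢ = 2.1830.
Since ΣzᵢKᵢ < 1 the mixture is below its bubble point — single liquid phase.

liquid only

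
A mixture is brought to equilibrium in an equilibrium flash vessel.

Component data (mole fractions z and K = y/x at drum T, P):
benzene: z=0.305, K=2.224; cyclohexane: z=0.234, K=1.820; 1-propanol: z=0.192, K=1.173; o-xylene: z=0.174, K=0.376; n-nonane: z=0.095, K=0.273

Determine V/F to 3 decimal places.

Rachford–Rice: g(V/F) = Σ zᵢ(Kᵢ−1)/(1+V/F(Kᵢ−1)) = 0.
Check two-phase: ΣzᵢKᵢ = 1.421 > 1 and Σzᵢ/Kᵢ = 1.240 > 1, so g(0) = 0.421 > 0 and g(1) = -0.240 < 0.
Iterate (Newton) starting at V/F = 0.51:
  V/F = 0.510: g = 0.1266, g' = -0.529 → V/F = 0.749
  V/F = 0.749: g = -0.0128, g' = -0.671 → V/F = 0.730
Converged at V/F = 0.730.

V/F = 0.730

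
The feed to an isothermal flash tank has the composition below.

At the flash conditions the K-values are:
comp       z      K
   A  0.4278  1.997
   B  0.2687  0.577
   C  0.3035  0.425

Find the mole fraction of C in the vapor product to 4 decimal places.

Material balance + equilibrium reduce to Σ zᵢ(Kᵢ−1)/(1+β(Kᵢ−1)) = 0.
g(0) = ΣzᵢKᵢ − 1 = 0.1383 and g(1) = 1 − Σzᵢ/Kᵢ = -0.3940, so a root lies in (0, 1).
Newton–Raphson from β = 0.63:
  β = 0.6300: g = -0.16662, g' = -0.4965 → β = 0.2944
  β = 0.2944: g = -0.01017, g' = -0.4623 → β = 0.2724
  β = 0.2724: g = 0.00003, g' = -0.4655 → β = 0.2725
Converged at β = 0.2725.
Compositions from xᵢ = zᵢ/(1+β(Kᵢ−1)), yᵢ = Kᵢxᵢ:
  A: x = 0.3364, y = 0.6718
  B: x = 0.3037, y = 0.1752
  C: x = 0.3599, y = 0.1530

y_C = 0.1530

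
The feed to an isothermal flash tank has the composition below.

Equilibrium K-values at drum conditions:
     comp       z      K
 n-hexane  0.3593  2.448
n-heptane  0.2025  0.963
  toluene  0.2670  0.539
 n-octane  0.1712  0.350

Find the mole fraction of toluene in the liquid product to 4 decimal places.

Iterate (Newton) starting at V/F = 0.5:
  V/F = 0.5000: g = -0.03067, g' = -0.5083 → V/F = 0.4397
  V/F = 0.4397: g = 0.00009, g' = -0.5126 → V/F = 0.4398
Converged at V/F = 0.4398.
Compositions from xᵢ = zᵢ/(1+V/F(Kᵢ−1)), yᵢ = Kᵢxᵢ:
  n-hexane: x = 0.2195, y = 0.5373
  n-heptane: x = 0.2058, y = 0.1982
  toluene: x = 0.3349, y = 0.1805
  n-octane: x = 0.2397, y = 0.0839

x_toluene = 0.3349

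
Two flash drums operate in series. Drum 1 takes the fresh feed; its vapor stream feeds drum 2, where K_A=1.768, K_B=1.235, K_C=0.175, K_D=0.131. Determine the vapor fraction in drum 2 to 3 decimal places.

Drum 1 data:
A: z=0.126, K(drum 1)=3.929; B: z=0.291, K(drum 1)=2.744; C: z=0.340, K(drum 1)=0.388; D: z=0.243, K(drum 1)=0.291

V/F (drum 2) = 0.218

Drum 1:
Material balance + equilibrium reduce to Σ zᵢ(Kᵢ−1)/(1+ψ₁(Kᵢ−1)) = 0.
Check two-phase: ΣzᵢKᵢ = 1.496 > 1 and Σzᵢ/Kᵢ = 1.849 > 1, so g(0) = 0.496 > 0 and g(1) = -0.849 < 0.
Newton–Raphson from ψ₁ = 0.5:
  ψ₁ = 0.500: g = -0.1459, g' = -0.988 → ψ₁ = 0.352
  ψ₁ = 0.352: g = 0.0010, g' = -1.025 → ψ₁ = 0.353
Converged at ψ₁ = 0.353.
Drum-1 compositions:
  A: x = 0.062, y = 0.243
  B: x = 0.180, y = 0.494
  C: x = 0.434, y = 0.168
  D: x = 0.324, y = 0.094
Drum-2 feed = drum-1 vapor: z₂ = (0.2433, 0.4941, 0.1683, 0.0943).
Drum 2:
Let ψ₂ = V/F and solve Σ zᵢ(Kᵢ−1)/(1+ψ₂(Kᵢ−1)) = 0.
g(0) = ΣzᵢKᵢ − 1 = 0.082 and g(1) = 1 − Σzᵢ/Kᵢ = -1.220, so a root lies in (0, 1).
Iterate (Newton) starting at ψ₂ = 0.43:
  ψ₂ = 0.430: g = -0.1002, g' = -0.560 → ψ₂ = 0.251
  ψ₂ = 0.251: g = -0.0138, g' = -0.424 → ψ₂ = 0.219
  ψ₂ = 0.219: g = -0.0003, g' = -0.409 → ψ₂ = 0.218
Converged at ψ₂ = 0.218.
  A: x = 0.208, y = 0.368
  B: x = 0.470, y = 0.580
  C: x = 0.205, y = 0.036
  D: x = 0.116, y = 0.015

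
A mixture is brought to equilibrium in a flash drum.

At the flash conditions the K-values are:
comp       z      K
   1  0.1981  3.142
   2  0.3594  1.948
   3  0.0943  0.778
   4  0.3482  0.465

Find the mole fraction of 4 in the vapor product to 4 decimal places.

Iterate (Newton) starting at ψ = 0.51:
  ψ = 0.5100: g = 0.15267, g' = -0.5488 → ψ = 0.7882
  ψ = 0.7882: g = 0.00535, g' = -0.5364 → ψ = 0.7982
  ψ = 0.7982: g = -0.00001, g' = -0.5389 → ψ = 0.7981
Converged at ψ = 0.7981.
Compositions from xᵢ = zᵢ/(1+ψ(Kᵢ−1)), yᵢ = Kᵢxᵢ:
  1: x = 0.0731, y = 0.2297
  2: x = 0.2046, y = 0.3986
  3: x = 0.1146, y = 0.0892
  4: x = 0.6077, y = 0.2826

y_4 = 0.2826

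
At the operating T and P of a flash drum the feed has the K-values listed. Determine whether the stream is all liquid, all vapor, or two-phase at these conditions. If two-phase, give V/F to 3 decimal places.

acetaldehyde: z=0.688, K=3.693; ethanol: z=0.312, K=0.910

all vapor

ΣzᵢKᵢ = 2.825; Σzᵢ/Kᵢ = 0.529.
Since Σzᵢ/Kᵢ < 1 the mixture is above its dew point — single vapor phase.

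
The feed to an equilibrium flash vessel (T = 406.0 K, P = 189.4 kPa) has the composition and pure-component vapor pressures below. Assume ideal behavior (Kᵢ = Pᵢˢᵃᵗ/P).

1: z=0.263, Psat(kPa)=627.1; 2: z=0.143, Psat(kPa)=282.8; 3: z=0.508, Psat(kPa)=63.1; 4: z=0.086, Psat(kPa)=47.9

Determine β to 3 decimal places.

Raoult's law: Kᵢ = Pᵢˢᵃᵗ/P = Pᵢˢᵃᵗ/189.4.
  K_1 = 627.1/189.4 = 3.31098, K_2 = 282.8/189.4 = 1.49314, K_3 = 63.1/189.4 = 0.33316, K_4 = 47.9/189.4 = 0.25290
Let β = V/F and solve Σ zᵢ(Kᵢ−1)/(1+β(Kᵢ−1)) = 0.
Feasibility: ΣzᵢKᵢ = 1.275, Σzᵢ/Kᵢ = 2.040 — both > 1, two phases present.
Iterate (Newton) starting at β = 0.57:
  β = 0.570: g = -0.3410, g' = -1.016 → β = 0.234
  β = 0.234: g = -0.0220, g' = -1.007 → β = 0.213
Converged at β = 0.213.

β = 0.213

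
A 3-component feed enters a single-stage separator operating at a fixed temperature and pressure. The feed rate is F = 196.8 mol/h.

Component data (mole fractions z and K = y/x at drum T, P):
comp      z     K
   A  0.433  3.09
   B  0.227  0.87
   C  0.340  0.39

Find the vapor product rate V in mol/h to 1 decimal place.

Rachford–Rice: g(ψ) = Σ zᵢ(Kᵢ−1)/(1+ψ(Kᵢ−1)) = 0.
Feasibility: ΣzᵢKᵢ = 1.668, Σzᵢ/Kᵢ = 1.273 — both > 1, two phases present.
Newton–Raphson from ψ = 0.38:
  ψ = 0.380: g = 0.2034, g' = -0.806 → ψ = 0.632
  ψ = 0.632: g = 0.0201, g' = -0.691 → ψ = 0.661
Converged at ψ = 0.661.
Then V = ψ·F = 0.6613·196.8 = 130.1 mol/h and L = F − V = 66.7 mol/h.

V = 130.1 mol/h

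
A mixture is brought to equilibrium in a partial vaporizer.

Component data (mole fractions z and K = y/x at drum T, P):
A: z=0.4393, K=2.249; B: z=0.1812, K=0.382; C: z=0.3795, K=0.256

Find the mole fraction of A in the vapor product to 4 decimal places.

Let ψ = V/F and solve Σ zᵢ(Kᵢ−1)/(1+ψ(Kᵢ−1)) = 0.
Feasibility: ΣzᵢKᵢ = 1.1544, Σzᵢ/Kᵢ = 2.1521 — both > 1, two phases present.
Newton iteration, ψ⁰ = 0.5:
  ψ = 0.5000: g = -0.27390, g' = -0.9373 → ψ = 0.2078
  ψ = 0.2078: g = -0.02681, g' = -0.8170 → ψ = 0.1749
  ψ = 0.1749: g = 0.00014, g' = -0.8262 → ψ = 0.1751
Converged at ψ = 0.1751.
Compositions from xᵢ = zᵢ/(1+ψ(Kᵢ−1)), yᵢ = Kᵢxᵢ:
  A: x = 0.3605, y = 0.8107
  B: x = 0.2032, y = 0.0776
  C: x = 0.4363, y = 0.1117

y_A = 0.8107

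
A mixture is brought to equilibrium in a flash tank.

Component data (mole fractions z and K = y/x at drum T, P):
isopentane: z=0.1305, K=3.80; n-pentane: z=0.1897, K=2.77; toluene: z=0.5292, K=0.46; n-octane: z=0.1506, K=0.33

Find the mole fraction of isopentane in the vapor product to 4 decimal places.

y_isopentane = 0.2937

Material balance + equilibrium reduce to Σ zᵢ(Kᵢ−1)/(1+β(Kᵢ−1)) = 0.
g(0) = ΣzᵢKᵢ − 1 = 0.3145 and g(1) = 1 − Σzᵢ/Kᵢ = -0.7096, so a root lies in (0, 1).
Newton iteration, β⁰ = 0.5:
  β = 0.5000: g = -0.21282, g' = -0.7873 → β = 0.2297
  β = 0.2297: g = 0.01561, g' = -0.9749 → β = 0.2457
  β = 0.2457: g = 0.00020, g' = -0.9497 → β = 0.2459
Converged at β = 0.2459.
Compositions from xᵢ = zᵢ/(1+β(Kᵢ−1)), yᵢ = Kᵢxᵢ:
  isopentane: x = 0.0773, y = 0.2937
  n-pentane: x = 0.1322, y = 0.3661
  toluene: x = 0.6102, y = 0.2807
  n-octane: x = 0.1803, y = 0.0595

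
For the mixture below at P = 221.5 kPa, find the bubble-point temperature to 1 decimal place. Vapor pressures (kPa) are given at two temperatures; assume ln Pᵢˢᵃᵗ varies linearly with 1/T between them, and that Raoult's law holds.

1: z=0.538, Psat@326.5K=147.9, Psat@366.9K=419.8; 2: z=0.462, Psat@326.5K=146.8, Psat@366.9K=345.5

Bubble-point temperature: ΣzᵢPᵢˢᵃᵗ(T) = P. Interpolate ln Pᵢˢᵃᵗ = aᵢ + bᵢ/T.
  T = 326.5 K: ΣzᵢPᵢˢᵃᵗ = 147.39 kPa
  T = 366.9 K: ΣzᵢPᵢˢᵃᵗ = 385.47 kPa
  T = 346.7 K: ΣzᵢPᵢˢᵃᵗ = 244.87 kPa
  T = 336.6 K: ΣzᵢPᵢˢᵃᵗ = 191.37 kPa
  T = 341.6 K: ΣzᵢPᵢˢᵃᵗ = 216.59 kPa
  T = 344.1 K: ΣzᵢPᵢˢᵃᵗ = 230.12 kPa
Interpolating between 341.6 K and 344.1 K gives T ≈ 342.5 K.

T = 342.5 K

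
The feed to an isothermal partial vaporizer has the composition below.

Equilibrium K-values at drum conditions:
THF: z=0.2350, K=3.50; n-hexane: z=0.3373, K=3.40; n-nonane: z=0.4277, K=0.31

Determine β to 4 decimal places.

β = 0.6542

Let β = V/F and solve Σ zᵢ(Kᵢ−1)/(1+β(Kᵢ−1)) = 0.
Feasibility: ΣzᵢKᵢ = 2.1019, Σzᵢ/Kᵢ = 1.5460 — both > 1, two phases present.
Newton–Raphson from β = 0.5:
  β = 0.5000: g = 0.17852, g' = -1.1662 → β = 0.6531
  β = 0.6531: g = 0.00128, g' = -1.1813 → β = 0.6542
Converged at β = 0.6542.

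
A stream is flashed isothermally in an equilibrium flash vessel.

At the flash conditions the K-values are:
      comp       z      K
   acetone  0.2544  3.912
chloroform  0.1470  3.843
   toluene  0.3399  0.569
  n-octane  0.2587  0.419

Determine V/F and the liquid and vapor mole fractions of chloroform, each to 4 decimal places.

Material balance + equilibrium reduce to Σ zᵢ(Kᵢ−1)/(1+V/F(Kᵢ−1)) = 0.
Feasibility: ΣzᵢKᵢ = 1.8619, Σzᵢ/Kᵢ = 1.3181 — both > 1, two phases present.
Newton–Raphson from V/F = 0.45:
  V/F = 0.4500: g = 0.11873, g' = -0.8901 → V/F = 0.5834
  V/F = 0.5834: g = 0.00861, g' = -0.7768 → V/F = 0.5945
Converged at V/F = 0.5945.
Compositions from xᵢ = zᵢ/(1+V/F(Kᵢ−1)), yᵢ = Kᵢxᵢ:
  acetone: x = 0.0931, y = 0.3644
  chloroform: x = 0.0546, y = 0.2100
  toluene: x = 0.4570, y = 0.2600
  n-octane: x = 0.3952, y = 0.1656

V/F = 0.5945, x_chloroform = 0.0546, y_chloroform = 0.2100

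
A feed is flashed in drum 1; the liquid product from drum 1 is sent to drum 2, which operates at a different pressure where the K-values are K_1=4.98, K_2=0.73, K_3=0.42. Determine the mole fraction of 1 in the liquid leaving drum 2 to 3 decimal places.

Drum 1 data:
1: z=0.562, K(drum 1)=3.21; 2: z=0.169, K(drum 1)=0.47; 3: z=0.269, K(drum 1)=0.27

x_1 (drum 2) = 0.108

Drum 1:
Let ψ₁ = V/F and solve Σ zᵢ(Kᵢ−1)/(1+ψ₁(Kᵢ−1)) = 0.
g(0) = ΣzᵢKᵢ − 1 = 0.956 and g(1) = 1 − Σzᵢ/Kᵢ = -0.531, so a root lies in (0, 1).
Iterate (Newton) starting at ψ₁ = 0.5:
  ψ₁ = 0.500: g = 0.1589, g' = -1.063 → ψ₁ = 0.650
  ψ₁ = 0.650: g = -0.0001, g' = -1.092 → ψ₁ = 0.649
Converged at ψ₁ = 0.649.
Drum-1 compositions:
  1: x = 0.231, y = 0.741
  2: x = 0.258, y = 0.121
  3: x = 0.512, y = 0.138
Drum-2 feed = drum-1 liquid: z₂ = (0.2308, 0.2577, 0.5115).
Drum 2:
Material balance + equilibrium reduce to Σ zᵢ(Kᵢ−1)/(1+ψ₂(Kᵢ−1)) = 0.
Check two-phase: ΣzᵢKᵢ = 1.552 > 1 and Σzᵢ/Kᵢ = 1.617 > 1, so g(0) = 0.552 > 0 and g(1) = -0.617 < 0.
Newton iteration, ψ₂⁰ = 0.34:
  ψ₂ = 0.340: g = -0.0559, g' = -0.950 → ψ₂ = 0.281
  ψ₂ = 0.281: g = 0.0036, g' = -1.082 → ψ₂ = 0.285
Converged at ψ₂ = 0.285.
  1: x = 0.108, y = 0.539
  2: x = 0.279, y = 0.204
  3: x = 0.613, y = 0.257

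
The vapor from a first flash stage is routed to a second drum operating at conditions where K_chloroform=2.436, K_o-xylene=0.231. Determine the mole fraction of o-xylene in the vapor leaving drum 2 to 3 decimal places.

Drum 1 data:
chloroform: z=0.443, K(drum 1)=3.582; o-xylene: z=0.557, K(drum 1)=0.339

Drum 1:
Material balance + equilibrium reduce to Σ zᵢ(Kᵢ−1)/(1+ψ₁(Kᵢ−1)) = 0.
Check two-phase: ΣzᵢKᵢ = 1.776 > 1 and Σzᵢ/Kᵢ = 1.767 > 1, so g(0) = 0.776 > 0 and g(1) = -0.767 < 0.
Newton–Raphson from ψ₁ = 0.5:
  ψ₁ = 0.500: g = -0.0507, g' = -1.106 → ψ₁ = 0.454
Converged at ψ₁ = 0.454.
Drum-1 compositions:
  chloroform: x = 0.204, y = 0.730
  o-xylene: x = 0.796, y = 0.270
Drum-2 feed = drum-1 vapor: z₂ = (0.7301, 0.2699).
Drum 2:
Let ψ₂ = V/F and solve Σ zᵢ(Kᵢ−1)/(1+ψ₂(Kᵢ−1)) = 0.
Check two-phase: ΣzᵢKᵢ = 1.841 > 1 and Σzᵢ/Kᵢ = 1.468 > 1, so g(0) = 0.841 > 0 and g(1) = -0.468 < 0.
Binary case is linear: z₁(K₁−1)(1+ψ₂(K₂−1)) + z₂(K₂−1)(1+ψ₂(K₁−1)) = 0
⇒ ψ₂ = [z₁(K₁−1)+z₂(K₂−1)] / [−(K₁−1)(K₂−1)] = 0.8409/1.1043 = 0.761
  chloroform: x = 0.349, y = 0.850
  o-xylene: x = 0.651, y = 0.150

y_o-xylene (drum 2) = 0.150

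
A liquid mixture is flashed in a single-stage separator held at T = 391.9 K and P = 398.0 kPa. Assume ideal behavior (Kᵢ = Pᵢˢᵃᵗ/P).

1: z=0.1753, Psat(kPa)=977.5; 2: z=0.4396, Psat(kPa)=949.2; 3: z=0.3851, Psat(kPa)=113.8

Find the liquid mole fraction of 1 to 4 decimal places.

x_1 = 0.0945

Raoult's law: Kᵢ = Pᵢˢᵃᵗ/P = Pᵢˢᵃᵗ/398.0.
  K_1 = 977.5/398.0 = 2.456030, K_2 = 949.2/398.0 = 2.384925, K_3 = 113.8/398.0 = 0.285930
Iterate (Newton) starting at V/F = 0.5:
  V/F = 0.5000: g = 0.07974, g' = -0.8938 → V/F = 0.5892
  V/F = 0.5892: g = -0.00210, g' = -0.9485 → V/F = 0.5870
Converged at V/F = 0.5870.
Compositions from xᵢ = zᵢ/(1+V/F(Kᵢ−1)), yᵢ = Kᵢxᵢ:
  1: x = 0.0945, y = 0.2321
  2: x = 0.2425, y = 0.5783
  3: x = 0.6630, y = 0.1896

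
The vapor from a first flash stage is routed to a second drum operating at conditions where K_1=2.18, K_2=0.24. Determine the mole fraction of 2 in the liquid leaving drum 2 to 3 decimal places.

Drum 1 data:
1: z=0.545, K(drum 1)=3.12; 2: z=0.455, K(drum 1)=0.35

Drum 1:
Binary case is linear: z₁(K₁−1)(1+ψ₁(K₂−1)) + z₂(K₂−1)(1+ψ₁(K₁−1)) = 0
⇒ ψ₁ = [z₁(K₁−1)+z₂(K₂−1)] / [−(K₁−1)(K₂−1)] = 0.8597/1.3780 = 0.624
Drum-1 compositions:
  1: x = 0.235, y = 0.732
  2: x = 0.765, y = 0.268
Drum-2 feed = drum-1 vapor: z₂ = (0.7321, 0.2679).
Drum 2:
Material balance + equilibrium reduce to Σ zᵢ(Kᵢ−1)/(1+ψ₂(Kᵢ−1)) = 0.
Feasibility: ΣzᵢKᵢ = 1.660, Σzᵢ/Kᵢ = 1.452 — both > 1, two phases present.
Newton iteration, ψ₂⁰ = 0.5:
  ψ₂ = 0.500: g = 0.2150, g' = -0.806 → ψ₂ = 0.767
  ψ₂ = 0.767: g = -0.0344, g' = -1.170 → ψ₂ = 0.737
  ψ₂ = 0.737: g = -0.0012, g' = -1.092 → ψ₂ = 0.736
Converged at ψ₂ = 0.736.
  1: x = 0.392, y = 0.854
  2: x = 0.608, y = 0.146

x_2 (drum 2) = 0.608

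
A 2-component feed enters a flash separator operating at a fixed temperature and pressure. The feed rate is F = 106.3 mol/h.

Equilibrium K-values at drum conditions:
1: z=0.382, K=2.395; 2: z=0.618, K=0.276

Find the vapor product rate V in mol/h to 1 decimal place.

V = 9.0 mol/h

Material balance + equilibrium reduce to Σ zᵢ(Kᵢ−1)/(1+ψ(Kᵢ−1)) = 0.
Check two-phase: ΣzᵢKᵢ = 1.085 > 1 and Σzᵢ/Kᵢ = 2.399 > 1, so g(0) = 0.085 > 0 and g(1) = -1.399 < 0.
Newton iteration, ψ⁰ = 0.5:
  ψ = 0.500: g = -0.3874, g' = -1.054 → ψ = 0.132
  ψ = 0.132: g = -0.0451, g' = -0.926 → ψ = 0.084
  ψ = 0.084: g = 0.0008, g' = -0.963 → ψ = 0.085
Converged at ψ = 0.085.
Then V = ψ·F = 0.0846·106.3 = 9.0 mol/h and L = F − V = 97.3 mol/h.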